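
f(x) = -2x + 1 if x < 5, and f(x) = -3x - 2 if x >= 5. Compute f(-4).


-4 satisfies x < 5
f(-4) = 9

9


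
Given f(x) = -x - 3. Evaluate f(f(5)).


f(5) = -8
f(-8) = 5

5


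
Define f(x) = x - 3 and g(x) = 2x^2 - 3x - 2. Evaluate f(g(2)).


g(2) = 0
f(0) = -3

-3


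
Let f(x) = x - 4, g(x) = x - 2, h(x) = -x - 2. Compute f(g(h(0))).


h(0) = -2
g(-2) = -4
f(-4) = -8

-8


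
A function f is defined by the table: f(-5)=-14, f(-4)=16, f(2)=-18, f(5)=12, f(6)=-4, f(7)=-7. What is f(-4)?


Reading from the table at x = -4

16


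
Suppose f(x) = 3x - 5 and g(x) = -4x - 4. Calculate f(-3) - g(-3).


-22


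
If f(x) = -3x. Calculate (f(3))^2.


f(3) = -9
(-9)^2 = 81

81


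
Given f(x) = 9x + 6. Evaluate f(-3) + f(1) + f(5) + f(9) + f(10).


f(-3) = -21
f(1) = 15
f(5) = 51
f(9) = 87
f(10) = 96
Sum = 228

228


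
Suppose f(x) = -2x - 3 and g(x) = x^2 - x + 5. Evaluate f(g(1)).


g(1) = 5
f(5) = -13

-13


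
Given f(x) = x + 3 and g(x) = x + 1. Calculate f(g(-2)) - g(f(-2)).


f(g(-2)) = 2
g(f(-2)) = 2
Difference = 0

0


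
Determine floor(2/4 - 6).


2/4 = 0.5
0.5 - 6 = -5.5
floor(-5.5) = -6

-6


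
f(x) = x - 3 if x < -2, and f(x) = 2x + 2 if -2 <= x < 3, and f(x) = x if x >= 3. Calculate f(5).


5 satisfies x >= 3
f(5) = 5

5


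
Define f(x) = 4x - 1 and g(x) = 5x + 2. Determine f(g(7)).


g(7) = 37
f(37) = 147

147


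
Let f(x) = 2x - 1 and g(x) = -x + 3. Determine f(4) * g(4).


f(4) = 7
g(4) = -1
Product = -7

-7


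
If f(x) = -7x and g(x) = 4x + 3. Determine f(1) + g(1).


f(1) = -7
g(1) = 7
Sum = 0

0


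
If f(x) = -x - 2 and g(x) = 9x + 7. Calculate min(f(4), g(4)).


-6


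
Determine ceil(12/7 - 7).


12/7 = 1.7143
1.7143 - 7 = -5.2857
ceil(-5.2857) = -5

-5


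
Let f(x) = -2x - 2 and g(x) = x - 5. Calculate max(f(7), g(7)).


f(7) = -16
g(7) = 2
max = 2

2


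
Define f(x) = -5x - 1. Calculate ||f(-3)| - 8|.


f(-3) = 14
|14| = 14
|14 - 8| = 6

6


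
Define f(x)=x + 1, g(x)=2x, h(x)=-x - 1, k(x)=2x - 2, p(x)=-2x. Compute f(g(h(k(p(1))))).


p(1) = -2
k(-2) = -6
h(-6) = 5
g(5) = 10
f(10) = 11

11


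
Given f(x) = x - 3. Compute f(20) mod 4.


1


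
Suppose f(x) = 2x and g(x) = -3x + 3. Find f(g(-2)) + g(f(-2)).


f(g(-2)) = 18
g(f(-2)) = 15
Sum = 33

33


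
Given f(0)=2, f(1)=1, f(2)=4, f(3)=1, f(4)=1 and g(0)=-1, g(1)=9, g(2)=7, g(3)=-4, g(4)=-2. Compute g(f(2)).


f(2) = 4
g(4) = -2

-2


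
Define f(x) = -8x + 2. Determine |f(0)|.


f(0) = 2
|2| = 2

2


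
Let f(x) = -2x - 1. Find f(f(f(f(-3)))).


f(-3) = 5
f(5) = -11
f(-11) = 21
f(21) = -43

-43


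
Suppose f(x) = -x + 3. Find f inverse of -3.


6


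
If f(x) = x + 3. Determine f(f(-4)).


f(-4) = -1
f(-1) = 2

2


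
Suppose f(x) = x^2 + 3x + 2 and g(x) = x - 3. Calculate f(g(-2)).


g(-2) = -5
f(-5) = 1*(-5)^2 + 3*(-5) + 2 = 12

12


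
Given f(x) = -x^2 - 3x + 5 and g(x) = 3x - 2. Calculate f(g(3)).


g(3) = 7
f(7) = (-1)*(7)^2 - 3*(7) + 5 = -65

-65


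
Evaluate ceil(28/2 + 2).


28/2 = 14
14 + 2 = 16
ceil(16) = 16

16


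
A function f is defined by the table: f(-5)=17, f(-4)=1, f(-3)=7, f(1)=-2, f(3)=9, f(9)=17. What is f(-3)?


7


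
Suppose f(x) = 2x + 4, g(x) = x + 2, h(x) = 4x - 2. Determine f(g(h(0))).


4


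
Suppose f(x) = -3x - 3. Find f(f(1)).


15


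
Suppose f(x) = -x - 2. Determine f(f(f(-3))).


f(-3) = 1
f(1) = -3
f(-3) = 1

1


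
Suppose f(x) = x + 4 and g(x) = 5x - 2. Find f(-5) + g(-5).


f(-5) = -1
g(-5) = -27
Sum = -28

-28


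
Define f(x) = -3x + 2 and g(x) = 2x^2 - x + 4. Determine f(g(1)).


-13


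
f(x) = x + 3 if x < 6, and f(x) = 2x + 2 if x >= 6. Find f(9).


9 satisfies x >= 6
f(9) = 20

20


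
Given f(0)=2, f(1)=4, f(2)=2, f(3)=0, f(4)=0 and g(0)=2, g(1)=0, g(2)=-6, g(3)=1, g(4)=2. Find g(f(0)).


f(0) = 2
g(2) = -6

-6


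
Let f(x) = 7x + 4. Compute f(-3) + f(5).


f(-3) = -17
f(5) = 39
Sum = 22

22


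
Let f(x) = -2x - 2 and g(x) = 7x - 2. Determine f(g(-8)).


g(-8) = -58
f(-58) = 114

114


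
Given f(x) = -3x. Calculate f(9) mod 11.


f(9) = -27
-27 mod 11 = 6

6


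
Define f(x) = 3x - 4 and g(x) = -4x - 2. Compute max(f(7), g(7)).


f(7) = 17
g(7) = -30
max = 17

17


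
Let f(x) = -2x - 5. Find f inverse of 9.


Solve -2x - 5 = 9
x = (9 + 5) / (-2) = -7

-7


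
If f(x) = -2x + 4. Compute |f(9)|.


14


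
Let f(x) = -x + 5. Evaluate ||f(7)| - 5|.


3


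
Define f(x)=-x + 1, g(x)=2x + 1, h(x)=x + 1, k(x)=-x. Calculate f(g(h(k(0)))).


-2


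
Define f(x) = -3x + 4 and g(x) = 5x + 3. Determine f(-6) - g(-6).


49


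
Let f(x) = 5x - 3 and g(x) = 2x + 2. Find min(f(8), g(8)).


f(8) = 37
g(8) = 18
min = 18

18


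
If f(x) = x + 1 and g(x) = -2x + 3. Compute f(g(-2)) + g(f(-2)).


f(g(-2)) = 8
g(f(-2)) = 5
Sum = 13

13


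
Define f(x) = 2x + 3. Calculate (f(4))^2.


f(4) = 11
(11)^2 = 121

121


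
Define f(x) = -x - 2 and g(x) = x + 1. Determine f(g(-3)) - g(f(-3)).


f(g(-3)) = 0
g(f(-3)) = 2
Difference = -2

-2


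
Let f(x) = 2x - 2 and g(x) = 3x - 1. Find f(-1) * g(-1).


16


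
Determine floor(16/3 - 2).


3


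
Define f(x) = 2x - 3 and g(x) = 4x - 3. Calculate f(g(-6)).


g(-6) = -27
f(-27) = -57

-57


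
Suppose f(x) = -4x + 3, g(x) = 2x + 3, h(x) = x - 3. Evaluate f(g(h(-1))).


h(-1) = -4
g(-4) = -5
f(-5) = 23

23


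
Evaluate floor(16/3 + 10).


16/3 = 5.3333
5.3333 + 10 = 15.3333
floor(15.3333) = 15

15


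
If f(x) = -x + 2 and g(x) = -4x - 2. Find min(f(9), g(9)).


-38


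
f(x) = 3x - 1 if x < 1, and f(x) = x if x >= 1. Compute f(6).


6 satisfies x >= 1
f(6) = 6

6


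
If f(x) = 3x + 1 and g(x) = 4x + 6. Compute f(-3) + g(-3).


-14


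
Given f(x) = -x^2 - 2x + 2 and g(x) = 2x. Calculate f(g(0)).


g(0) = 0
f(0) = (-1)*(0)^2 - 2*(0) + 2 = 2

2


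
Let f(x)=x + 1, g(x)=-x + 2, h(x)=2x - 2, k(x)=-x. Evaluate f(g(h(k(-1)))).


k(-1) = 1
h(1) = 0
g(0) = 2
f(2) = 3

3


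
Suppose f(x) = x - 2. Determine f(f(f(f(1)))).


f(1) = -1
f(-1) = -3
f(-3) = -5
f(-5) = -7

-7


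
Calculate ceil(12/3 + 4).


12/3 = 4
4 + 4 = 8
ceil(8) = 8

8


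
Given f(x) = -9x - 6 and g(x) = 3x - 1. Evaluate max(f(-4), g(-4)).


f(-4) = 30
g(-4) = -13
max = 30

30


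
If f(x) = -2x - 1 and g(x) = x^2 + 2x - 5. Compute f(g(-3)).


g(-3) = -2
f(-2) = 3

3


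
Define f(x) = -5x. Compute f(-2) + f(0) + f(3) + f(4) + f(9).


-70


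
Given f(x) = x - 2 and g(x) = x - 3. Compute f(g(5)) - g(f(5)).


0


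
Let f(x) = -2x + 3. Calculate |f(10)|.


f(10) = -17
|-17| = 17

17


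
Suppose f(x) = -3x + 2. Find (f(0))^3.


f(0) = 2
(2)^3 = 8

8


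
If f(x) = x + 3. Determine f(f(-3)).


f(-3) = 0
f(0) = 3

3


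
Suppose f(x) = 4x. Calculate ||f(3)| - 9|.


f(3) = 12
|12| = 12
|12 - 9| = 3

3


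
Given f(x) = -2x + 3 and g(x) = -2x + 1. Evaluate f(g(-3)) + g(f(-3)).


f(g(-3)) = -11
g(f(-3)) = -17
Sum = -28

-28


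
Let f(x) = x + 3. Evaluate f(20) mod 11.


1


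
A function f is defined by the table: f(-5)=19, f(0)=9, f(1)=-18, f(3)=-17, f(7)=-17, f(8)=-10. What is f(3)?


Reading from the table at x = 3

-17


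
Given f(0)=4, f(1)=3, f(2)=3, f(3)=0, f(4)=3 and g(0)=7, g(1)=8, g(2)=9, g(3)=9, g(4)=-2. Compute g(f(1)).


f(1) = 3
g(3) = 9

9


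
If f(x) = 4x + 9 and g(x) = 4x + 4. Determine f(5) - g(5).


5


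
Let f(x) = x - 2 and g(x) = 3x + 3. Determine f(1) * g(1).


f(1) = -1
g(1) = 6
Product = -6

-6


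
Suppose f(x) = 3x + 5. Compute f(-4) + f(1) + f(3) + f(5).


f(-4) = -7
f(1) = 8
f(3) = 14
f(5) = 20
Sum = 35

35


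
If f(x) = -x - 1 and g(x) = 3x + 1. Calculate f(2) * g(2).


-21


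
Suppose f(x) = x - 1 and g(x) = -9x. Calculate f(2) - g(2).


f(2) = 1
g(2) = -18
Difference = 19

19


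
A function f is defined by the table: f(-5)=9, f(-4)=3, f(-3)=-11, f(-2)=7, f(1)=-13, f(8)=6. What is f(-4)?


Reading from the table at x = -4

3


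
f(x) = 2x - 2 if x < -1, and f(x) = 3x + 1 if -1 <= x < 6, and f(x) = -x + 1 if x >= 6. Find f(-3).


-8


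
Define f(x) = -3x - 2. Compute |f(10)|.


32


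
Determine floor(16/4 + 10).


16/4 = 4
4 + 10 = 14
floor(14) = 14

14


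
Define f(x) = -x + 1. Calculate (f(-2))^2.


f(-2) = 3
(3)^2 = 9

9


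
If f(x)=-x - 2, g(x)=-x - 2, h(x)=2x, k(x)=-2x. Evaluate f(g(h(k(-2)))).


k(-2) = 4
h(4) = 8
g(8) = -10
f(-10) = 8

8


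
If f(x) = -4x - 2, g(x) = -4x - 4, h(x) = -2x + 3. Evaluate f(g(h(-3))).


h(-3) = 9
g(9) = -40
f(-40) = 158

158


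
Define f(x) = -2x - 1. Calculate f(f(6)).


f(6) = -13
f(-13) = 25

25


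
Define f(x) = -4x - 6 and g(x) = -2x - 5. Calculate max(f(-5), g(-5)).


14


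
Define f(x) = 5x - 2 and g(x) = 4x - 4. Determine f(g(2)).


18


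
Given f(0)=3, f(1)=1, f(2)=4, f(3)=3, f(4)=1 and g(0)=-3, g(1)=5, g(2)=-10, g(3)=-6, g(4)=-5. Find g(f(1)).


5


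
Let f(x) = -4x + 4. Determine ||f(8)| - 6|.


f(8) = -28
|-28| = 28
|28 - 6| = 22

22


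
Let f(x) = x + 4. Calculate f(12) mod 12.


f(12) = 16
16 mod 12 = 4

4


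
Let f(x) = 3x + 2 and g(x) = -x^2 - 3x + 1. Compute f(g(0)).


g(0) = 1
f(1) = 5

5


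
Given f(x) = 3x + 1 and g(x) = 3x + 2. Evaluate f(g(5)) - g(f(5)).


f(g(5)) = 52
g(f(5)) = 50
Difference = 2

2


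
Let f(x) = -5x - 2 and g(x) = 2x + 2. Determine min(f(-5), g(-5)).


f(-5) = 23
g(-5) = -8
min = -8

-8


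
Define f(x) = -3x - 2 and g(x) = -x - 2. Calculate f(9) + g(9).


f(9) = -29
g(9) = -11
Sum = -40

-40


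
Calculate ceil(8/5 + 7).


8/5 = 1.6
1.6 + 7 = 8.6
ceil(8.6) = 9

9


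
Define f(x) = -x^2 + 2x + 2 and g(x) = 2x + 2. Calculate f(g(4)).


-78


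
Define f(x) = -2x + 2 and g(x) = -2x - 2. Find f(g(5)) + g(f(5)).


f(g(5)) = 26
g(f(5)) = 14
Sum = 40

40


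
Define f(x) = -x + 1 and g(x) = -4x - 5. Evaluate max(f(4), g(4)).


-3


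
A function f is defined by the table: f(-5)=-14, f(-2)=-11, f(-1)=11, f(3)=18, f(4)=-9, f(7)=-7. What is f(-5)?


Reading from the table at x = -5

-14


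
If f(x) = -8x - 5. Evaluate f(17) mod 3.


f(17) = -141
-141 mod 3 = 0

0


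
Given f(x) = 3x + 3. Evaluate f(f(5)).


f(5) = 18
f(18) = 57

57


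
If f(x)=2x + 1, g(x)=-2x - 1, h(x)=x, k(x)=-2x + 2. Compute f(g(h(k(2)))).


k(2) = -2
h(-2) = -2
g(-2) = 3
f(3) = 7

7


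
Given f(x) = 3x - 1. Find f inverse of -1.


0


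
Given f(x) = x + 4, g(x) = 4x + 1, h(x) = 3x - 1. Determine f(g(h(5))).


h(5) = 14
g(14) = 57
f(57) = 61

61


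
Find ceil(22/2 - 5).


22/2 = 11
11 - 5 = 6
ceil(6) = 6

6


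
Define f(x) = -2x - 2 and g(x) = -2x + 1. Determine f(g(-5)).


g(-5) = 11
f(11) = -24

-24


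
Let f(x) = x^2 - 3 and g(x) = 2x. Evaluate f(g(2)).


g(2) = 4
f(4) = 1*(4)^2 - 3 = 13

13


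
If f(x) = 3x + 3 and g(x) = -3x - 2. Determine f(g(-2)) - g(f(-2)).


f(g(-2)) = 15
g(f(-2)) = 7
Difference = 8

8


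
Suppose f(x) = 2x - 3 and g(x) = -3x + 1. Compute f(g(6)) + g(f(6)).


f(g(6)) = -37
g(f(6)) = -26
Sum = -63

-63


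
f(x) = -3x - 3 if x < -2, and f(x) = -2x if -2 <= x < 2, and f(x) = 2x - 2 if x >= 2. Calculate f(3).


3 satisfies x >= 2
f(3) = 4

4


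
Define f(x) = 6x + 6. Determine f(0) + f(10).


f(0) = 6
f(10) = 66
Sum = 72

72


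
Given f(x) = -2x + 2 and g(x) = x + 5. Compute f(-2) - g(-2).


f(-2) = 6
g(-2) = 3
Difference = 3

3


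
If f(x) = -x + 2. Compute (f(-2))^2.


f(-2) = 4
(4)^2 = 16

16


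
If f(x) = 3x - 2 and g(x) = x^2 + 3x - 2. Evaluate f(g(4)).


g(4) = 26
f(26) = 76

76


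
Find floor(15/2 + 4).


11


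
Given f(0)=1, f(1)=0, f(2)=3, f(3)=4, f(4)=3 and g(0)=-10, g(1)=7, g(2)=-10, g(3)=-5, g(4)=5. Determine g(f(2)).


f(2) = 3
g(3) = -5

-5


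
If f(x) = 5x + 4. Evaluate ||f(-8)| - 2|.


f(-8) = -36
|-36| = 36
|36 - 2| = 34

34


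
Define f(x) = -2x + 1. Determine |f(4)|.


f(4) = -7
|-7| = 7

7


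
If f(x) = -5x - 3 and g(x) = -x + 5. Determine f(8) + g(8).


-46


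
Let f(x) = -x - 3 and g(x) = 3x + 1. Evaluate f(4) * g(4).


f(4) = -7
g(4) = 13
Product = -91

-91


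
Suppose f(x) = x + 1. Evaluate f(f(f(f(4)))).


f(4) = 5
f(5) = 6
f(6) = 7
f(7) = 8

8


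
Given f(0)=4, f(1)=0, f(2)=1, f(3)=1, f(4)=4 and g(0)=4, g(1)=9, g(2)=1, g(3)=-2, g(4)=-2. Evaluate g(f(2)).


f(2) = 1
g(1) = 9

9


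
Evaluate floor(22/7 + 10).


13


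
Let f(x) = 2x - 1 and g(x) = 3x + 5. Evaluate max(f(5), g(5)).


f(5) = 9
g(5) = 20
max = 20

20


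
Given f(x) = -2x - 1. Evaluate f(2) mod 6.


f(2) = -5
-5 mod 6 = 1

1


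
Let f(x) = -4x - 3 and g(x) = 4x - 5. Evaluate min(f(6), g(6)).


f(6) = -27
g(6) = 19
min = -27

-27


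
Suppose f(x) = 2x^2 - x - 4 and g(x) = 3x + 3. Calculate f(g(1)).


62


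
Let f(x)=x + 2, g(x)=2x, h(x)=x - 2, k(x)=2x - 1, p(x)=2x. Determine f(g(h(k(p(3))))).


20


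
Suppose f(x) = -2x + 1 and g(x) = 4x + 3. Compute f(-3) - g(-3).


16


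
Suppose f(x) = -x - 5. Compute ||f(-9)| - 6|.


f(-9) = 4
|4| = 4
|4 - 6| = 2

2


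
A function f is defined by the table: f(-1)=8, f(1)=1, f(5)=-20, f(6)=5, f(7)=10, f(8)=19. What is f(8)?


19


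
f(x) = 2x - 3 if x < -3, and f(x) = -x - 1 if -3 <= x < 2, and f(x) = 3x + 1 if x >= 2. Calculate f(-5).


-5 satisfies x < -3
f(-5) = -13

-13


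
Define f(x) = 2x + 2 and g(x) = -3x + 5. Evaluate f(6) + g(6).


f(6) = 14
g(6) = -13
Sum = 1

1


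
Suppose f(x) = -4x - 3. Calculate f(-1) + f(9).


f(-1) = 1
f(9) = -39
Sum = -38

-38


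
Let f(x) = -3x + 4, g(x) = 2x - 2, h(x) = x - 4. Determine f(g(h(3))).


h(3) = -1
g(-1) = -4
f(-4) = 16

16


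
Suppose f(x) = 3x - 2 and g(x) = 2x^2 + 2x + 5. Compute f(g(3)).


g(3) = 29
f(29) = 85

85


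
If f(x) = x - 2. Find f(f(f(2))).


f(2) = 0
f(0) = -2
f(-2) = -4

-4


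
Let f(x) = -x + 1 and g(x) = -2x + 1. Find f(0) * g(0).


f(0) = 1
g(0) = 1
Product = 1

1


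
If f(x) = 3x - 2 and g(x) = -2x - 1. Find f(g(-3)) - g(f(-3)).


f(g(-3)) = 13
g(f(-3)) = 21
Difference = -8

-8


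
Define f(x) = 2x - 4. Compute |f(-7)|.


f(-7) = -18
|-18| = 18

18


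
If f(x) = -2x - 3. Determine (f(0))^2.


9


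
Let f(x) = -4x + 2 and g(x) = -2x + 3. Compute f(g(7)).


46


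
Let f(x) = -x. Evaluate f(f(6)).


6


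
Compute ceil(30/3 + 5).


30/3 = 10
10 + 5 = 15
ceil(15) = 15

15


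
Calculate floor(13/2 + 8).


13/2 = 6.5
6.5 + 8 = 14.5
floor(14.5) = 14

14


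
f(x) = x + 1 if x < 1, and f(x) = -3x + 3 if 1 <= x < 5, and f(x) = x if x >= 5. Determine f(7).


7


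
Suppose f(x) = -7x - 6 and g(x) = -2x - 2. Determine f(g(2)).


g(2) = -6
f(-6) = 36

36


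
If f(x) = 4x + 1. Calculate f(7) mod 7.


f(7) = 29
29 mod 7 = 1

1


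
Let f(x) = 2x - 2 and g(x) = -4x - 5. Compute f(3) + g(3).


f(3) = 4
g(3) = -17
Sum = -13

-13


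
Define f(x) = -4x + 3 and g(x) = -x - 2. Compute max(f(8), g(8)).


f(8) = -29
g(8) = -10
max = -10

-10


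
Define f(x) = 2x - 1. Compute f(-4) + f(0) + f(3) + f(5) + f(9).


f(-4) = -9
f(0) = -1
f(3) = 5
f(5) = 9
f(9) = 17
Sum = 21

21


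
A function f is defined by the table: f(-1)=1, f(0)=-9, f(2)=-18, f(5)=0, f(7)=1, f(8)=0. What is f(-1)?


Reading from the table at x = -1

1


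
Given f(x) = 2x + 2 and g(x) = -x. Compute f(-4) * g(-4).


f(-4) = -6
g(-4) = 4
Product = -24

-24


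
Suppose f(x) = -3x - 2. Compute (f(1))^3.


f(1) = -5
(-5)^3 = -125

-125


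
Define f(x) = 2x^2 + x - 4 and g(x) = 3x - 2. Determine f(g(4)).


206


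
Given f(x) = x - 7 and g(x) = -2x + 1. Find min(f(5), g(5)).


-9


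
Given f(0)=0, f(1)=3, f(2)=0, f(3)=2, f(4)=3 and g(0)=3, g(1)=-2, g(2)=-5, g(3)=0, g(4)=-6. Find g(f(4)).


f(4) = 3
g(3) = 0

0


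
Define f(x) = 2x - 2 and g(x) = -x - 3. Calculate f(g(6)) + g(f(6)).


f(g(6)) = -20
g(f(6)) = -13
Sum = -33

-33


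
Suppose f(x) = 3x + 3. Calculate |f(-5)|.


f(-5) = -12
|-12| = 12

12


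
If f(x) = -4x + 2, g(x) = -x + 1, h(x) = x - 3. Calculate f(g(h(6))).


10


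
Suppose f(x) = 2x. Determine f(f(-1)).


-4


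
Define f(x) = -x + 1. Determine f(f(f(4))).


f(4) = -3
f(-3) = 4
f(4) = -3

-3


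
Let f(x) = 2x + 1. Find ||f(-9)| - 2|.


f(-9) = -17
|-17| = 17
|17 - 2| = 15

15


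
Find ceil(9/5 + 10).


9/5 = 1.8
1.8 + 10 = 11.8
ceil(11.8) = 12

12


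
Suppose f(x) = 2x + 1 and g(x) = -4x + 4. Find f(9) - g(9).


f(9) = 19
g(9) = -32
Difference = 51

51


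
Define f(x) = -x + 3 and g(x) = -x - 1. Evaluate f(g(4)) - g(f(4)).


f(g(4)) = 8
g(f(4)) = 0
Difference = 8

8


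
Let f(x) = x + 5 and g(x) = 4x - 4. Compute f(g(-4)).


-15


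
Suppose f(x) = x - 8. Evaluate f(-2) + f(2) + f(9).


f(-2) = -10
f(2) = -6
f(9) = 1
Sum = -15

-15


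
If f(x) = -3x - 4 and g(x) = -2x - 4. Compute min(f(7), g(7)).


f(7) = -25
g(7) = -18
min = -25

-25


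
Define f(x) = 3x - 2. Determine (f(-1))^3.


f(-1) = -5
(-5)^3 = -125

-125


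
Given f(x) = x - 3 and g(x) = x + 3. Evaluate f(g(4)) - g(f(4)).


0


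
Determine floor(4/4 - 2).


-1


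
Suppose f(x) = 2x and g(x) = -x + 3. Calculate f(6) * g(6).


f(6) = 12
g(6) = -3
Product = -36

-36


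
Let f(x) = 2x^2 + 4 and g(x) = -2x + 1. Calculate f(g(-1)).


g(-1) = 3
f(3) = 2*(3)^2 + 4 = 22

22


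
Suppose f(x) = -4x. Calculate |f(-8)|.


f(-8) = 32
|32| = 32

32


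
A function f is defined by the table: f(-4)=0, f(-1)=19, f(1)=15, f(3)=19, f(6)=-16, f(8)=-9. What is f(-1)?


Reading from the table at x = -1

19


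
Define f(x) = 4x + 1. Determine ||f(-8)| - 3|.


f(-8) = -31
|-31| = 31
|31 - 3| = 28

28


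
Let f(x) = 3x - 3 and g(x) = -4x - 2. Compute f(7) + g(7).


f(7) = 18
g(7) = -30
Sum = -12

-12


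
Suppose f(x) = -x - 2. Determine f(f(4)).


f(4) = -6
f(-6) = 4

4


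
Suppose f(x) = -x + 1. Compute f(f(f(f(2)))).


f(2) = -1
f(-1) = 2
f(2) = -1
f(-1) = 2

2


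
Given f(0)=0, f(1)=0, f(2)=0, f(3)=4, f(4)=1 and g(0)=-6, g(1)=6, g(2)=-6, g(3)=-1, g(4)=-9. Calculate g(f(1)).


f(1) = 0
g(0) = -6

-6


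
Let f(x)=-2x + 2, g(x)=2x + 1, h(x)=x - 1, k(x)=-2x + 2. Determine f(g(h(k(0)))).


-4


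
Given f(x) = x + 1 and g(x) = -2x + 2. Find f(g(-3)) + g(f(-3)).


f(g(-3)) = 9
g(f(-3)) = 6
Sum = 15

15


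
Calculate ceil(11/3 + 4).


11/3 = 3.6667
3.6667 + 4 = 7.6667
ceil(7.6667) = 8

8


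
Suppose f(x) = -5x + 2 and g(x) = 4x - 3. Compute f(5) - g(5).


f(5) = -23
g(5) = 17
Difference = -40

-40


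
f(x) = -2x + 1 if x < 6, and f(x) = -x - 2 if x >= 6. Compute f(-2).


-2 satisfies x < 6
f(-2) = 5

5


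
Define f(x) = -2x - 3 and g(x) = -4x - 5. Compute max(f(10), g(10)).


f(10) = -23
g(10) = -45
max = -23

-23


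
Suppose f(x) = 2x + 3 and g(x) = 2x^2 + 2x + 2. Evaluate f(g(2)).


g(2) = 14
f(14) = 31

31


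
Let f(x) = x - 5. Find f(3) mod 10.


f(3) = -2
-2 mod 10 = 8

8


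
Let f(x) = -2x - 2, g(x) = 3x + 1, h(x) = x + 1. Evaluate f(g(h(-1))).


h(-1) = 0
g(0) = 1
f(1) = -4

-4


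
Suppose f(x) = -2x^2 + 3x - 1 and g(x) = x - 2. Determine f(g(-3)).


g(-3) = -5
f(-5) = (-2)*(-5)^2 + 3*(-5) - 1 = -66

-66


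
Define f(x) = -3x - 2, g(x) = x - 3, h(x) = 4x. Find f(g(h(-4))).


h(-4) = -16
g(-16) = -19
f(-19) = 55

55


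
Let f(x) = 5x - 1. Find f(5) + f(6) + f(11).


f(5) = 24
f(6) = 29
f(11) = 54
Sum = 107

107


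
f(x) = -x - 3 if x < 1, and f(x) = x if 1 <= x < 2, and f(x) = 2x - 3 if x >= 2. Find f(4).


5


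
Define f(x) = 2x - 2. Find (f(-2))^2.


36


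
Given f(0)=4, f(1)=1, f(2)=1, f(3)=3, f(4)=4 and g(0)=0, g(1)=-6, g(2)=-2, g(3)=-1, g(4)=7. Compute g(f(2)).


f(2) = 1
g(1) = -6

-6


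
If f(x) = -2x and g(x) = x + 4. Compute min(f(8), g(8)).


f(8) = -16
g(8) = 12
min = -16

-16


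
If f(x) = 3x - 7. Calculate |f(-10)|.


37


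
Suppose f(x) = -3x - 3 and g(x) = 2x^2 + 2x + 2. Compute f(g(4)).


-129


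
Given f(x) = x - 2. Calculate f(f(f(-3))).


-9


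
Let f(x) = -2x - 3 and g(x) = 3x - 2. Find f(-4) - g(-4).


f(-4) = 5
g(-4) = -14
Difference = 19

19


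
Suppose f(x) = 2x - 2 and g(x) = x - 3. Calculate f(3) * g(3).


f(3) = 4
g(3) = 0
Product = 0

0


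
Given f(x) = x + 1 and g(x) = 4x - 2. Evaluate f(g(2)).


g(2) = 6
f(6) = 7

7


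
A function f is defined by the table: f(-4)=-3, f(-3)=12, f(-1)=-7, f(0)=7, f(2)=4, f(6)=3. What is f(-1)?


-7


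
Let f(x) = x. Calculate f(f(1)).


1


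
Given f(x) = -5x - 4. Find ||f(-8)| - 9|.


f(-8) = 36
|36| = 36
|36 - 9| = 27

27


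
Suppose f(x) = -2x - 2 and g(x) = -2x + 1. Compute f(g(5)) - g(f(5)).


f(g(5)) = 16
g(f(5)) = 25
Difference = -9

-9


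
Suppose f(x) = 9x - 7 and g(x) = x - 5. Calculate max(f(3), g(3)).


f(3) = 20
g(3) = -2
max = 20

20


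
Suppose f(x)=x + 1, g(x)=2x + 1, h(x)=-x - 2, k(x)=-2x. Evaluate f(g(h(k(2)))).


k(2) = -4
h(-4) = 2
g(2) = 5
f(5) = 6

6


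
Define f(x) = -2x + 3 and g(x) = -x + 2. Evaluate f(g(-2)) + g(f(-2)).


f(g(-2)) = -5
g(f(-2)) = -5
Sum = -10

-10


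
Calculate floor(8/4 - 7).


8/4 = 2
2 - 7 = -5
floor(-5) = -5

-5


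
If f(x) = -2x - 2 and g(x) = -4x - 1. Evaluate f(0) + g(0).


f(0) = -2
g(0) = -1
Sum = -3

-3


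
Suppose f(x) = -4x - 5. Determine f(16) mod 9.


f(16) = -69
-69 mod 9 = 3

3


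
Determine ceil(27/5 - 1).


27/5 = 5.4
5.4 - 1 = 4.4
ceil(4.4) = 5

5


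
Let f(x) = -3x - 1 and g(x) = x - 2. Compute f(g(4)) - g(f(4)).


8


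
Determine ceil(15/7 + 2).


15/7 = 2.1429
2.1429 + 2 = 4.1429
ceil(4.1429) = 5

5


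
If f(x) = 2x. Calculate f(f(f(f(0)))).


f(0) = 0
f(0) = 0
f(0) = 0
f(0) = 0

0


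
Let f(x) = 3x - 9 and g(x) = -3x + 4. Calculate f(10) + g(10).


f(10) = 21
g(10) = -26
Sum = -5

-5


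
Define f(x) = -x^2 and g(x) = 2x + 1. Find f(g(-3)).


g(-3) = -5
f(-5) = (-1)*(-5)^2 = -25

-25


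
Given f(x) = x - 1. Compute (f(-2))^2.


9


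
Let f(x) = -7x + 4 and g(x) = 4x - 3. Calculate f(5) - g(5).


f(5) = -31
g(5) = 17
Difference = -48

-48


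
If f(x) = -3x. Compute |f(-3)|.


f(-3) = 9
|9| = 9

9


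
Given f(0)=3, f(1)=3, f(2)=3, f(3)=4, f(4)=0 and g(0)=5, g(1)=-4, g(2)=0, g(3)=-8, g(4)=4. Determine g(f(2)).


f(2) = 3
g(3) = -8

-8


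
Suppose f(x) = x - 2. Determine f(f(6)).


f(6) = 4
f(4) = 2

2


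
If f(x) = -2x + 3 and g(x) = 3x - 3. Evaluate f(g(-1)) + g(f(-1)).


f(g(-1)) = 15
g(f(-1)) = 12
Sum = 27

27


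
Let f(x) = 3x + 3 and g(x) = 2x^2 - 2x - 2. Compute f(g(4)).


g(4) = 22
f(22) = 69

69


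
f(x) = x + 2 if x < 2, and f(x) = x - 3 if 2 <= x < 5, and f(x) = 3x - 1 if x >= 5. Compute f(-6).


-6 satisfies x < 2
f(-6) = -4

-4


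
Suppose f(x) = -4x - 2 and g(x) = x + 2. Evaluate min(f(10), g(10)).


f(10) = -42
g(10) = 12
min = -42

-42


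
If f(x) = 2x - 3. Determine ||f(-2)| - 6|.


f(-2) = -7
|-7| = 7
|7 - 6| = 1

1


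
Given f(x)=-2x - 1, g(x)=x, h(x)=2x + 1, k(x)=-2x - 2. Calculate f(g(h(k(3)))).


k(3) = -8
h(-8) = -15
g(-15) = -15
f(-15) = 29

29


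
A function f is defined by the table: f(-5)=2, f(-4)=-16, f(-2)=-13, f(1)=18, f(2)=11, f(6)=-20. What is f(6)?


Reading from the table at x = 6

-20


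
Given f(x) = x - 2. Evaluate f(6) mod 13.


f(6) = 4
4 mod 13 = 4

4


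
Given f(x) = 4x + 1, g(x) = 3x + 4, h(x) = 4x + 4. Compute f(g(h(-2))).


h(-2) = -4
g(-4) = -8
f(-8) = -31

-31


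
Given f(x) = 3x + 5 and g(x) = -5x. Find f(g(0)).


g(0) = 0
f(0) = 5

5


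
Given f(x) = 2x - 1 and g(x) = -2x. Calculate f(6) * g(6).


f(6) = 11
g(6) = -12
Product = -132

-132


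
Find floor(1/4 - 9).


-9


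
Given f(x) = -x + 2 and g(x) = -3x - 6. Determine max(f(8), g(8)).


f(8) = -6
g(8) = -30
max = -6

-6


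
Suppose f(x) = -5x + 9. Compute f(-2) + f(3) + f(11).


-33


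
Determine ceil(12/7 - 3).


12/7 = 1.7143
1.7143 - 3 = -1.2857
ceil(-1.2857) = -1

-1


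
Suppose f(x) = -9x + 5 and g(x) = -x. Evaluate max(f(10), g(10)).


f(10) = -85
g(10) = -10
max = -10

-10


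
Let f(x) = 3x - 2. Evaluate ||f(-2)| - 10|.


f(-2) = -8
|-8| = 8
|8 - 10| = 2

2


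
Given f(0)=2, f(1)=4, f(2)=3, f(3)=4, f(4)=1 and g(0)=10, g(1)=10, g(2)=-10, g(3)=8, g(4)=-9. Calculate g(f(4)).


f(4) = 1
g(1) = 10

10


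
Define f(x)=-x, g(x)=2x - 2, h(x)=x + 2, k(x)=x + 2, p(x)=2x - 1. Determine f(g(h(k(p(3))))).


p(3) = 5
k(5) = 7
h(7) = 9
g(9) = 16
f(16) = -16

-16


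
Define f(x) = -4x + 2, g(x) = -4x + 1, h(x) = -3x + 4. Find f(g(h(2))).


h(2) = -2
g(-2) = 9
f(9) = -34

-34


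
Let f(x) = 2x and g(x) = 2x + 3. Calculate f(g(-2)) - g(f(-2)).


f(g(-2)) = -2
g(f(-2)) = -5
Difference = 3

3


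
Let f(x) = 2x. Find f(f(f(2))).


16


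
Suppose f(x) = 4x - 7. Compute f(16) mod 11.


2


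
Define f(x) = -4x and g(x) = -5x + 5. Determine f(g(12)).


220


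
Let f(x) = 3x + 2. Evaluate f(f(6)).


f(6) = 20
f(20) = 62

62


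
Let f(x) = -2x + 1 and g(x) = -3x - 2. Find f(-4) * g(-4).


f(-4) = 9
g(-4) = 10
Product = 90

90


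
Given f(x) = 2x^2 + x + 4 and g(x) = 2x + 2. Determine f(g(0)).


g(0) = 2
f(2) = 2*(2)^2 + 1*(2) + 4 = 14

14


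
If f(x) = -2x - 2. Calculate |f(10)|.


f(10) = -22
|-22| = 22

22


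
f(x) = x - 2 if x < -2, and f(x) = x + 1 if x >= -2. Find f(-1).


0


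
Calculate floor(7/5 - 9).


7/5 = 1.4
1.4 - 9 = -7.6
floor(-7.6) = -8

-8


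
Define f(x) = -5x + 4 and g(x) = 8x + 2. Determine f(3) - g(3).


-37


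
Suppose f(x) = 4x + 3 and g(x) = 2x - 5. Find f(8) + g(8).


46


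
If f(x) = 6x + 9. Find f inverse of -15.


-4


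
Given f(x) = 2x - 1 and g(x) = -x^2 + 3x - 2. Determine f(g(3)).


g(3) = -2
f(-2) = -5

-5


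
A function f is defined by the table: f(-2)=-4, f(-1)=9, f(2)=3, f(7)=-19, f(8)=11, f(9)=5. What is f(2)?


Reading from the table at x = 2

3


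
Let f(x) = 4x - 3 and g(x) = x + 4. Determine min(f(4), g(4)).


f(4) = 13
g(4) = 8
min = 8

8


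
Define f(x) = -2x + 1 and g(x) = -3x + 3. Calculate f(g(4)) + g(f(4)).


f(g(4)) = 19
g(f(4)) = 24
Sum = 43

43


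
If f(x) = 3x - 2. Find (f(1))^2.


1


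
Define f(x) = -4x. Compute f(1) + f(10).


f(1) = -4
f(10) = -40
Sum = -44

-44


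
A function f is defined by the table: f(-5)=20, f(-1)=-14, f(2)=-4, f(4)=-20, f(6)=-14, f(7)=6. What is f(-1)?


Reading from the table at x = -1

-14


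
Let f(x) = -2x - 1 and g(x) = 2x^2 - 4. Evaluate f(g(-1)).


g(-1) = -2
f(-2) = 3

3


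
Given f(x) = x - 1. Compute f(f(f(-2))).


f(-2) = -3
f(-3) = -4
f(-4) = -5

-5


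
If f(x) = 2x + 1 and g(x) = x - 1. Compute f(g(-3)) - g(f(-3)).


f(g(-3)) = -7
g(f(-3)) = -6
Difference = -1

-1


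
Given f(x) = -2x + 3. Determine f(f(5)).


f(5) = -7
f(-7) = 17

17


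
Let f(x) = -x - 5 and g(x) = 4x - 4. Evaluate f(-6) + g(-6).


f(-6) = 1
g(-6) = -28
Sum = -27

-27


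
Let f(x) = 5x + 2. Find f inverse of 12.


2


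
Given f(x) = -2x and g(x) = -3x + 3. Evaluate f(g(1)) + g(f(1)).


f(g(1)) = 0
g(f(1)) = 9
Sum = 9

9


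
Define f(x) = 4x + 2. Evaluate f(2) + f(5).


f(2) = 10
f(5) = 22
Sum = 32

32


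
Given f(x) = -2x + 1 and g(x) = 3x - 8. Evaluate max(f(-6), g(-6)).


f(-6) = 13
g(-6) = -26
max = 13

13


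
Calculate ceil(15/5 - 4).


15/5 = 3
3 - 4 = -1
ceil(-1) = -1

-1


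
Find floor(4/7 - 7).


4/7 = 0.5714
0.5714 - 7 = -6.4286
floor(-6.4286) = -7

-7


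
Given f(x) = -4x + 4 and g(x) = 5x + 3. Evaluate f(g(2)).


-48


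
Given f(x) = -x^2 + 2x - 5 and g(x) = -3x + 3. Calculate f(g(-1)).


g(-1) = 6
f(6) = (-1)*(6)^2 + 2*(6) - 5 = -29

-29


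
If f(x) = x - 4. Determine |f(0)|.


f(0) = -4
|-4| = 4

4


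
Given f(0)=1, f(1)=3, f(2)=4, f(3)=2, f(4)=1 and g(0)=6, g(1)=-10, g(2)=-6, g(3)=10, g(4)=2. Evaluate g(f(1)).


f(1) = 3
g(3) = 10

10


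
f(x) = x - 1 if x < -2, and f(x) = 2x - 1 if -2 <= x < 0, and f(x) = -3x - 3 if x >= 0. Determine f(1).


1 satisfies x >= 0
f(1) = -6

-6


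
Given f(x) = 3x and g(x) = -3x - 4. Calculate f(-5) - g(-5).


f(-5) = -15
g(-5) = 11
Difference = -26

-26


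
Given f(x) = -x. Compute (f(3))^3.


f(3) = -3
(-3)^3 = -27

-27


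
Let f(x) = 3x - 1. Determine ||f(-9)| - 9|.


f(-9) = -28
|-28| = 28
|28 - 9| = 19

19


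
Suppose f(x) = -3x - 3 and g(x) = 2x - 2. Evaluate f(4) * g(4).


f(4) = -15
g(4) = 6
Product = -90

-90


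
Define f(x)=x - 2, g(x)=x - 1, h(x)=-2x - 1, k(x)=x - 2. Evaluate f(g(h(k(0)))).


k(0) = -2
h(-2) = 3
g(3) = 2
f(2) = 0

0


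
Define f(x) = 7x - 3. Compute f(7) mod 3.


f(7) = 46
46 mod 3 = 1

1


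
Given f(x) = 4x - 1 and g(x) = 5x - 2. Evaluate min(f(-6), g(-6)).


f(-6) = -25
g(-6) = -32
min = -32

-32


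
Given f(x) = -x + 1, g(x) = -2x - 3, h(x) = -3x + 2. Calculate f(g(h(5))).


-22


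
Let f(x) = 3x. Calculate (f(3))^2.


f(3) = 9
(9)^2 = 81

81


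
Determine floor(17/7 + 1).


3


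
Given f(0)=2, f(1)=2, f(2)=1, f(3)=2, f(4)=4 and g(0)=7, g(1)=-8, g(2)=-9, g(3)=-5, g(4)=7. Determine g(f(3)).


f(3) = 2
g(2) = -9

-9


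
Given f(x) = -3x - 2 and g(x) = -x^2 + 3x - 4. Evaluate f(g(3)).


g(3) = -4
f(-4) = 10

10


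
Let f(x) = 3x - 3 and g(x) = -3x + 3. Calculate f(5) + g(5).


f(5) = 12
g(5) = -12
Sum = 0

0


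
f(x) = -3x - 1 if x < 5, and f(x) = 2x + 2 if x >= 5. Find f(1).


1 satisfies x < 5
f(1) = -4

-4


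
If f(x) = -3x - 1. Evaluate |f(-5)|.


f(-5) = 14
|14| = 14

14


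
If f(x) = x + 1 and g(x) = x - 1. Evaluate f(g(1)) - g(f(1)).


0


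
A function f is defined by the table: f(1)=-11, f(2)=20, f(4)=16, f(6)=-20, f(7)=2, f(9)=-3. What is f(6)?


-20


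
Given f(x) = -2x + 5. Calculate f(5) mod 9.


f(5) = -5
-5 mod 9 = 4

4


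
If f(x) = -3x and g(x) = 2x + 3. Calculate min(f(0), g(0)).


f(0) = 0
g(0) = 3
min = 0

0


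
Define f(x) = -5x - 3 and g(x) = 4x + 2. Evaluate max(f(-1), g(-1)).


f(-1) = 2
g(-1) = -2
max = 2

2


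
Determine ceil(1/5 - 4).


1/5 = 0.2
0.2 - 4 = -3.8
ceil(-3.8) = -3

-3


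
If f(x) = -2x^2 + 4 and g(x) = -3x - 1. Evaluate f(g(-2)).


g(-2) = 5
f(5) = (-2)*(5)^2 + 4 = -46

-46


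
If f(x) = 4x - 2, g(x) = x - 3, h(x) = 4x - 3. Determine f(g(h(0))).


h(0) = -3
g(-3) = -6
f(-6) = -26

-26


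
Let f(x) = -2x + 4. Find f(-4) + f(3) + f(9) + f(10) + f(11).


f(-4) = 12
f(3) = -2
f(9) = -14
f(10) = -16
f(11) = -18
Sum = -38

-38


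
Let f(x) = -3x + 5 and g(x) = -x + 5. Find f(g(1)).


g(1) = 4
f(4) = -7

-7


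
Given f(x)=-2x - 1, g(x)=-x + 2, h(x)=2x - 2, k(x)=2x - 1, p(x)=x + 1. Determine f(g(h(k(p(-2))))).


p(-2) = -1
k(-1) = -3
h(-3) = -8
g(-8) = 10
f(10) = -21

-21


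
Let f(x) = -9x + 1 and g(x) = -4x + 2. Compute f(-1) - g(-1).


f(-1) = 10
g(-1) = 6
Difference = 4

4


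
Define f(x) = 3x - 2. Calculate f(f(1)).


f(1) = 1
f(1) = 1

1


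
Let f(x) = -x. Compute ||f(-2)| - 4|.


f(-2) = 2
|2| = 2
|2 - 4| = 2

2


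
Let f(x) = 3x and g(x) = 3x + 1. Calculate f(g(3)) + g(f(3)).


f(g(3)) = 30
g(f(3)) = 28
Sum = 58

58


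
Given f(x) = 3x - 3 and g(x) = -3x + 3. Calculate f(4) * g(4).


f(4) = 9
g(4) = -9
Product = -81

-81


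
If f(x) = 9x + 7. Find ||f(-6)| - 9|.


f(-6) = -47
|-47| = 47
|47 - 9| = 38

38


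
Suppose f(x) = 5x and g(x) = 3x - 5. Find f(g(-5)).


g(-5) = -20
f(-20) = -100

-100


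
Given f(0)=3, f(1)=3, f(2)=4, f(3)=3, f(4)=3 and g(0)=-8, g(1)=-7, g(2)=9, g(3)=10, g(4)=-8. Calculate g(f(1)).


f(1) = 3
g(3) = 10

10


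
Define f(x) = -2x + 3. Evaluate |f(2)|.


f(2) = -1
|-1| = 1

1


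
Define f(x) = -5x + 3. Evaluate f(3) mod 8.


f(3) = -12
-12 mod 8 = 4

4


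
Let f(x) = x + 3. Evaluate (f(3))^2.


f(3) = 6
(6)^2 = 36

36


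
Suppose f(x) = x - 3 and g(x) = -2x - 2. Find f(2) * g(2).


f(2) = -1
g(2) = -6
Product = 6

6


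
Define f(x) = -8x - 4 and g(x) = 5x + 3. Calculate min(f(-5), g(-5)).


-22


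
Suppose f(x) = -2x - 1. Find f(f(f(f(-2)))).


f(-2) = 3
f(3) = -7
f(-7) = 13
f(13) = -27

-27


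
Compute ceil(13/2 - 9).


13/2 = 6.5
6.5 - 9 = -2.5
ceil(-2.5) = -2

-2


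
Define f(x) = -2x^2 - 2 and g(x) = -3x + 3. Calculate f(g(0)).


g(0) = 3
f(3) = (-2)*(3)^2 - 2 = -20

-20


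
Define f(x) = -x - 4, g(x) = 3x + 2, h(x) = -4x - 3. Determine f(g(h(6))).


h(6) = -27
g(-27) = -79
f(-79) = 75

75


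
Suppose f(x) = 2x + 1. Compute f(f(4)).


f(4) = 9
f(9) = 19

19


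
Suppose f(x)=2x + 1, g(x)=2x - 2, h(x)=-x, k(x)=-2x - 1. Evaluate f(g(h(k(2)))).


17


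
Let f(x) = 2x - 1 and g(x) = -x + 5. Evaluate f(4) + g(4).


f(4) = 7
g(4) = 1
Sum = 8

8


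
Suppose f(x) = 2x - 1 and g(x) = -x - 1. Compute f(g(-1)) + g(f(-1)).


1


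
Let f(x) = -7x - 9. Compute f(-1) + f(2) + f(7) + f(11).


-169


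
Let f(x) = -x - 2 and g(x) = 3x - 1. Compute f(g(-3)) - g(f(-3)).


f(g(-3)) = 8
g(f(-3)) = 2
Difference = 6

6


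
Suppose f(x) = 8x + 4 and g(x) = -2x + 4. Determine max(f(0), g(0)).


f(0) = 4
g(0) = 4
max = 4

4


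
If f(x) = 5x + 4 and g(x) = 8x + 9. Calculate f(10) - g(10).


f(10) = 54
g(10) = 89
Difference = -35

-35


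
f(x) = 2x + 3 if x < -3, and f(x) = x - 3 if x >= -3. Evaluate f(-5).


-5 satisfies x < -3
f(-5) = -7

-7


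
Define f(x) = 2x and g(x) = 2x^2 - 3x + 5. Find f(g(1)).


g(1) = 4
f(4) = 8

8


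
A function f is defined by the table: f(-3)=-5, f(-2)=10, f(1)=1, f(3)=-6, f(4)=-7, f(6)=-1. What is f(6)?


Reading from the table at x = 6

-1


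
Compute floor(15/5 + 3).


15/5 = 3
3 + 3 = 6
floor(6) = 6

6


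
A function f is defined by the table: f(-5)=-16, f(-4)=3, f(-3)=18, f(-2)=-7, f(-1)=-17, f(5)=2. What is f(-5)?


Reading from the table at x = -5

-16


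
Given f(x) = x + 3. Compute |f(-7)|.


4


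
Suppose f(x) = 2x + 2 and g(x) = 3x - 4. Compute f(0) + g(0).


f(0) = 2
g(0) = -4
Sum = -2

-2


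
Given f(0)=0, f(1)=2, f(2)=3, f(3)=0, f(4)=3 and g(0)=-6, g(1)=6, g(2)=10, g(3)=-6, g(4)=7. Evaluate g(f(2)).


f(2) = 3
g(3) = -6

-6


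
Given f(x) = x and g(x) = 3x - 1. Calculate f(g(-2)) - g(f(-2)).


f(g(-2)) = -7
g(f(-2)) = -7
Difference = 0

0


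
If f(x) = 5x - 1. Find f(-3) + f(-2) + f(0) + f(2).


f(-3) = -16
f(-2) = -11
f(0) = -1
f(2) = 9
Sum = -19

-19


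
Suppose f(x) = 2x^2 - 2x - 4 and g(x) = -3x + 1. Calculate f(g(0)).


-4


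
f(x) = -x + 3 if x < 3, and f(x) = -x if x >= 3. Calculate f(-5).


8


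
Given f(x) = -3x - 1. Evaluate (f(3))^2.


f(3) = -10
(-10)^2 = 100

100


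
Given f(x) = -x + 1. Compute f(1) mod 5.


f(1) = 0
0 mod 5 = 0

0


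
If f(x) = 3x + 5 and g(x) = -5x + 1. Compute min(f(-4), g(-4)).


f(-4) = -7
g(-4) = 21
min = -7

-7


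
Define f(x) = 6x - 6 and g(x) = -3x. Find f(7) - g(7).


f(7) = 36
g(7) = -21
Difference = 57

57


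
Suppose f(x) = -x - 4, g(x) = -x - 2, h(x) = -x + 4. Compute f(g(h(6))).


h(6) = -2
g(-2) = 0
f(0) = -4

-4


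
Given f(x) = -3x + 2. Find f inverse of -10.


Solve -3x + 2 = -10
x = (-10 - 2) / (-3) = 4

4


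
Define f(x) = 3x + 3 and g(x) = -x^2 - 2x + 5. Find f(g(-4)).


-6


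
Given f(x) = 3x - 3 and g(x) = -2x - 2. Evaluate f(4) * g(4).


-90


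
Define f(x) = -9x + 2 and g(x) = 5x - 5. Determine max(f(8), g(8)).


35


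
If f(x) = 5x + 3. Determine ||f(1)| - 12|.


f(1) = 8
|8| = 8
|8 - 12| = 4

4


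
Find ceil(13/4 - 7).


13/4 = 3.25
3.25 - 7 = -3.75
ceil(-3.75) = -3

-3


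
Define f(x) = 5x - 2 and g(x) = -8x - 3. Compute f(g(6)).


g(6) = -51
f(-51) = -257

-257


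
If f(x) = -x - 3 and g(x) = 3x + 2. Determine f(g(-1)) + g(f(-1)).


f(g(-1)) = -2
g(f(-1)) = -4
Sum = -6

-6


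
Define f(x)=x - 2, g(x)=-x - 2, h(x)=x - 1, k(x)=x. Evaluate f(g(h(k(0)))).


-3


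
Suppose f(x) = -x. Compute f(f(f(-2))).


f(-2) = 2
f(2) = -2
f(-2) = 2

2


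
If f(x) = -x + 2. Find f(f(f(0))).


f(0) = 2
f(2) = 0
f(0) = 2

2


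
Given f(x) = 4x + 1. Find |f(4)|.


f(4) = 17
|17| = 17

17


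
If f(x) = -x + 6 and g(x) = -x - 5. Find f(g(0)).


g(0) = -5
f(-5) = 11

11


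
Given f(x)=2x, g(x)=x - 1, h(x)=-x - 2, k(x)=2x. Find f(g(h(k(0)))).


-6


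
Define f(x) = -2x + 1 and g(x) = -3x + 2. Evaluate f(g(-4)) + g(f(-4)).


-52


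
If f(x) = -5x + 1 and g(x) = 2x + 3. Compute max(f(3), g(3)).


f(3) = -14
g(3) = 9
max = 9

9


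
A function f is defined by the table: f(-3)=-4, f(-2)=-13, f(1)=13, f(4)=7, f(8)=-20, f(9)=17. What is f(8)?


Reading from the table at x = 8

-20


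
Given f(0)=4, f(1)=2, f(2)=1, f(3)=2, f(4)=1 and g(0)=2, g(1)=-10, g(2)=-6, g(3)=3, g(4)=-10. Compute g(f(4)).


f(4) = 1
g(1) = -10

-10


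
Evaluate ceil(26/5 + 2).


26/5 = 5.2
5.2 + 2 = 7.2
ceil(7.2) = 8

8


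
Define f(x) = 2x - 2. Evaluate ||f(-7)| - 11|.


f(-7) = -16
|-16| = 16
|16 - 11| = 5

5


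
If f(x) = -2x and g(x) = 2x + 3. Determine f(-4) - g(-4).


f(-4) = 8
g(-4) = -5
Difference = 13

13


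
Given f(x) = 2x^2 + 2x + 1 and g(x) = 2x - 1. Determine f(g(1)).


g(1) = 1
f(1) = 2*(1)^2 + 2*(1) + 1 = 5

5


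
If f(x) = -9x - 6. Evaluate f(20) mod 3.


0


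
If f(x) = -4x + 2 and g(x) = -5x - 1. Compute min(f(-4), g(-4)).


18


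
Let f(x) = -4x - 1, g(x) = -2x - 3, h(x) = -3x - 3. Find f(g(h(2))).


h(2) = -9
g(-9) = 15
f(15) = -61

-61


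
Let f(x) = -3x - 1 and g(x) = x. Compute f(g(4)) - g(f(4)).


f(g(4)) = -13
g(f(4)) = -13
Difference = 0

0


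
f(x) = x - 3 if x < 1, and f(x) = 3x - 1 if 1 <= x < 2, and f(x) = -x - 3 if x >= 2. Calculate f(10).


10 satisfies x >= 2
f(10) = -13

-13


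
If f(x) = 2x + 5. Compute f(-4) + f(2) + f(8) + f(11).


f(-4) = -3
f(2) = 9
f(8) = 21
f(11) = 27
Sum = 54

54


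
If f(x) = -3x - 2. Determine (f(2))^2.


f(2) = -8
(-8)^2 = 64

64


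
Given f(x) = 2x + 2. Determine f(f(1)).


f(1) = 4
f(4) = 10

10
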